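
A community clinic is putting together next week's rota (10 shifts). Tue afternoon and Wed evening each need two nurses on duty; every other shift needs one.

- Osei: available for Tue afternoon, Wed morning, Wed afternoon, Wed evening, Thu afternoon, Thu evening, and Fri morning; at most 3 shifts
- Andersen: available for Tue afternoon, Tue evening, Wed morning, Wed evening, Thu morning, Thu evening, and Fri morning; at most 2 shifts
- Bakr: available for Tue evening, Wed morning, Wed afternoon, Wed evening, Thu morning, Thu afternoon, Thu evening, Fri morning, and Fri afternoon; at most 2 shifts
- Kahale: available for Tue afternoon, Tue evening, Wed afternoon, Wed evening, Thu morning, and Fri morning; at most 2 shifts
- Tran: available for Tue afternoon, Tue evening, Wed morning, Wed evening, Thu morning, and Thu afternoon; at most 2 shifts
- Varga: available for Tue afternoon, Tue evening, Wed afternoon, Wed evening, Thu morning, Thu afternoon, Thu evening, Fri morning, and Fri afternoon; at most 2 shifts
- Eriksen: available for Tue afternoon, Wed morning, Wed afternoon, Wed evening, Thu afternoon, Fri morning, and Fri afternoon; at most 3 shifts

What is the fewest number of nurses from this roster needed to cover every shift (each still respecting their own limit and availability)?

12 slots to fill and no one can take more than 3, so at least ⌈12/3⌉ = 4 nurses are needed.
Any 4 nurses together have capacity at most 3+3+2+2 = 10 < 12 slots, so 4 can never suffice.
Osei, Andersen, Bakr, Kahale, and Eriksen alone can cover everything: Tue afternoon→Kahale+Eriksen, Tue evening→Andersen, Wed morning→Osei, Wed afternoon→Bakr, Wed evening→Kahale+Eriksen, Thu morning→Andersen, Thu afternoon→Osei, Thu evening→Osei, Fri morning→Eriksen, Fri afternoon→Bakr.

5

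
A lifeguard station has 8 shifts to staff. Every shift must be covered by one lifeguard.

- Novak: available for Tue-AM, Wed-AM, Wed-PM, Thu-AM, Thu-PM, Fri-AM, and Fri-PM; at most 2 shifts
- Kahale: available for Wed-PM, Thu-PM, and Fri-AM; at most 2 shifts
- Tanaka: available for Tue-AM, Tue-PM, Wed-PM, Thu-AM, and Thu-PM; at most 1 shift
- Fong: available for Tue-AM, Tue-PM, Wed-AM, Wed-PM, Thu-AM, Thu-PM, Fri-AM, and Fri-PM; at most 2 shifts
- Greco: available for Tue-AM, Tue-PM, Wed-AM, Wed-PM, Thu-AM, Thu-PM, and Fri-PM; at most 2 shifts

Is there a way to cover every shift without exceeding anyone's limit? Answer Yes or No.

Yes

One valid schedule: Tue-AM→Fong, Tue-PM→Tanaka, Wed-AM→Novak, Wed-PM→Kahale, Thu-AM→Greco, Thu-PM→Kahale, Fri-AM→Novak, Fri-PM→Fong.
Loads: Novak 2/2, Kahale 2/2, Tanaka 1/1, Fong 2/2, Greco 1/2 — all within limits.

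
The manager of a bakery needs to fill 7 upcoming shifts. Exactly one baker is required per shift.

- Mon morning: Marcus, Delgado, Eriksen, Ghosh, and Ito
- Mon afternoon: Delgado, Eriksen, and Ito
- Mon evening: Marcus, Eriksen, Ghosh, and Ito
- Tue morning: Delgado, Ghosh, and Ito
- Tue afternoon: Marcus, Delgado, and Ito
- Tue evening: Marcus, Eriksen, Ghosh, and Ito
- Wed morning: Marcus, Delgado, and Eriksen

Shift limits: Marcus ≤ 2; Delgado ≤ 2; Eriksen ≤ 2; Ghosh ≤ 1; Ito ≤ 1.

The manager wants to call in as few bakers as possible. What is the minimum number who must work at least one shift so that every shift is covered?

4

7 slots to fill and no one can take more than 2, so at least ⌈7/2⌉ = 4 bakers are needed.
Marcus, Delgado, Eriksen, and Ghosh alone can cover everything: Mon morning→Ghosh, Mon afternoon→Delgado, Mon evening→Marcus, Tue morning→Delgado, Tue afternoon→Marcus, Tue evening→Eriksen, Wed morning→Eriksen.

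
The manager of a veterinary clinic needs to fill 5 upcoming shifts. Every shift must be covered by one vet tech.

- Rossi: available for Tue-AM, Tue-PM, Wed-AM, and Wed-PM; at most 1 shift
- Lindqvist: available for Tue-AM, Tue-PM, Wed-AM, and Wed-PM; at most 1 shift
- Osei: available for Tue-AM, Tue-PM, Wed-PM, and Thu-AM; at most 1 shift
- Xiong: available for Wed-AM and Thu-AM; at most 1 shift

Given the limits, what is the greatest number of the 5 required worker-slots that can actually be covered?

4

Total capacity across all vet techs is 1+1+1+1 = 4, and 5 slots are needed, so at most 4 can be filled.
An assignment achieving 4: Tue-AM→Rossi, Tue-PM→Lindqvist, Wed-AM→Xiong, Thu-AM→Osei.
Loads: Rossi 1/1, Lindqvist 1/1, Osei 1/1, Xiong 1/1.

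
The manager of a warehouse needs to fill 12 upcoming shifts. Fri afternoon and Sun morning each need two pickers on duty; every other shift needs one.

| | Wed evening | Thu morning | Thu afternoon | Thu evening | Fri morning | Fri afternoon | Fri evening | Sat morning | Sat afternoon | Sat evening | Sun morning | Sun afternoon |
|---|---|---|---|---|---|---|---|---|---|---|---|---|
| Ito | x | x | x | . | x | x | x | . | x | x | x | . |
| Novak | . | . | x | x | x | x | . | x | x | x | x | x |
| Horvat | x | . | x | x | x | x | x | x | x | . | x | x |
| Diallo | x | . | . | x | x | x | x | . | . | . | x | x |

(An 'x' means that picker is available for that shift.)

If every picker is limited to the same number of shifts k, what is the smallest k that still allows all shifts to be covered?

4

With 4 pickers and 14 worker-slots to fill, someone must work at least ⌈14/4⌉ = 4 shifts, so k ≥ 4.
k = 4 works: Wed evening→Ito, Thu morning→Ito, Thu afternoon→Ito, Thu evening→Novak, Fri morning→Horvat, Fri afternoon→Horvat+Diallo, Fri evening→Horvat, Sat morning→Novak, Sat afternoon→Novak, Sat evening→Ito, Sun morning→Horvat+Diallo, Sun afternoon→Novak.
Loads: Ito 4, Novak 4, Horvat 4, Diallo 2 — all ≤ 4.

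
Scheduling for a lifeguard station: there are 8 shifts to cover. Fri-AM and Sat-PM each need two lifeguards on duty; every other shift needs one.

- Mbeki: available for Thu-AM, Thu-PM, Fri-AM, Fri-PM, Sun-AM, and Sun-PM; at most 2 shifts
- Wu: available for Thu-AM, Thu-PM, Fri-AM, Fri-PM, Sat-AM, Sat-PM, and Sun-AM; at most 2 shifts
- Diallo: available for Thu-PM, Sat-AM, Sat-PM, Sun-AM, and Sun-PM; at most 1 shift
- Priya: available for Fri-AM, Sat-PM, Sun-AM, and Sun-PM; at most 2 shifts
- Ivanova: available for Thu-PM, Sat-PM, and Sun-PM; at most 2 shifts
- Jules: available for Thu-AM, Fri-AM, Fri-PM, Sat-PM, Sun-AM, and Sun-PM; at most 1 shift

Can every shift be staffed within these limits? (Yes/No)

One valid schedule: Thu-AM→Mbeki, Thu-PM→Wu, Fri-AM→Priya+Jules, Fri-PM→Mbeki, Sat-AM→Wu, Sat-PM→Priya+Ivanova, Sun-AM→Diallo, Sun-PM→Ivanova.
Loads: Mbeki 2/2, Wu 2/2, Diallo 1/1, Priya 2/2, Ivanova 2/2, Jules 1/1 — all within limits.

Yes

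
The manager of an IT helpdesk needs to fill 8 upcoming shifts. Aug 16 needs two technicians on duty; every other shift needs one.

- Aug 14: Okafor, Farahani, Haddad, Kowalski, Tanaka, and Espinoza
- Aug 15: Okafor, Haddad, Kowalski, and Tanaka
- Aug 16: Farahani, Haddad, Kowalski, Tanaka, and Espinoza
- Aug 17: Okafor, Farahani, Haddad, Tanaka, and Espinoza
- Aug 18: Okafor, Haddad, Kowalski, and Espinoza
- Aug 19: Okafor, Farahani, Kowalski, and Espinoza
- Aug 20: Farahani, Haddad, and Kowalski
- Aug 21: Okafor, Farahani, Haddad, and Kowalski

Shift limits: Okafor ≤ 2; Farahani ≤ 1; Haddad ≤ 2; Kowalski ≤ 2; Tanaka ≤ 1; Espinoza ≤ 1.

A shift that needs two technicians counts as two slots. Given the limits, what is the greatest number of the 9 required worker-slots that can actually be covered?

9

Total capacity across all technicians is 2+1+2+2+1+1 = 9, and 9 slots are needed, so at most 9 can be filled.
An assignment achieving 9: Aug 14→Espinoza, Aug 15→Okafor, Aug 16→Haddad+Kowalski, Aug 17→Tanaka, Aug 18→Okafor, Aug 19→Kowalski, Aug 20→Farahani, Aug 21→Haddad.
Loads: Okafor 2/2, Farahani 1/1, Haddad 2/2, Kowalski 2/2, Tanaka 1/1, Espinoza 1/1.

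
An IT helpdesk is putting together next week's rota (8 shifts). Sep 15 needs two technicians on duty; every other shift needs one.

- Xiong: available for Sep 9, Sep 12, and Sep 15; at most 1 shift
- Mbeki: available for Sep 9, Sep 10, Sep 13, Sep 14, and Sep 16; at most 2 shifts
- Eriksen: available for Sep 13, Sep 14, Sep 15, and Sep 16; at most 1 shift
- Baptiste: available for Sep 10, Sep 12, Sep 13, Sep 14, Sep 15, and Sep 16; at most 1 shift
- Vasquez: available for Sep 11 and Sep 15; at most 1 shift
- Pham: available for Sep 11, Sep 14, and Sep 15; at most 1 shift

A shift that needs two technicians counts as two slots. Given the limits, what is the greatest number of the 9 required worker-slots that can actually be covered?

7

Total capacity across all technicians is 1+2+1+1+1+1 = 7, and 9 slots are needed, so at most 7 can be filled.
An assignment achieving 7: Sep 9→Xiong, Sep 10→Mbeki, Sep 11→Vasquez, Sep 12→Baptiste, Sep 13→Mbeki, Sep 14→Pham, Sep 16→Eriksen.
Loads: Xiong 1/1, Mbeki 2/2, Eriksen 1/1, Baptiste 1/1, Vasquez 1/1, Pham 1/1.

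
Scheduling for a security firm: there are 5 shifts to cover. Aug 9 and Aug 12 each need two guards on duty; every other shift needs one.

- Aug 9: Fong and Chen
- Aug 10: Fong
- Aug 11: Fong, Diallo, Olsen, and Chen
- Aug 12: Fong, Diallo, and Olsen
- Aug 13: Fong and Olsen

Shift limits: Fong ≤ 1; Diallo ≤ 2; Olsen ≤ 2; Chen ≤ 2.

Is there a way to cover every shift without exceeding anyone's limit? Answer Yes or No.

No

Total capacity is 7 and 7 slots are needed, so capacity alone doesn't rule it out.
Shifts {Aug 9, Aug 10} need 3 worker-slots in total, but the guards available for any of those shifts (Fong and Chen) can supply at most 2 among them. So no valid schedule exists.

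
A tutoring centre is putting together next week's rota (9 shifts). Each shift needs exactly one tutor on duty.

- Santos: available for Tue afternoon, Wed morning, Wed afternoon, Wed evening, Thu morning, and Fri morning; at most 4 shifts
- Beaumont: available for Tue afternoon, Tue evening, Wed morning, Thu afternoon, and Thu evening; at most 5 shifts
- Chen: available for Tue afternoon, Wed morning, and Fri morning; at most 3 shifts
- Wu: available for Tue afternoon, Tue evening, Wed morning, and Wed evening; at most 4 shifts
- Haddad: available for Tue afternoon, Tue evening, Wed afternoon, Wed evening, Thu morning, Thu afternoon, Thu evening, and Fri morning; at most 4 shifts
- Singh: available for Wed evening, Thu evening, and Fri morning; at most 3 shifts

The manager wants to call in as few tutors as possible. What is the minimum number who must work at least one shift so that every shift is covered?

9 slots to fill and no one can take more than 5, so at least ⌈9/5⌉ = 2 tutors are needed.
Santos and Beaumont alone can cover everything: Tue afternoon→Beaumont, Tue evening→Beaumont, Wed morning→Beaumont, Wed afternoon→Santos, Wed evening→Santos, Thu morning→Santos, Thu afternoon→Beaumont, Thu evening→Beaumont, Fri morning→Santos.

2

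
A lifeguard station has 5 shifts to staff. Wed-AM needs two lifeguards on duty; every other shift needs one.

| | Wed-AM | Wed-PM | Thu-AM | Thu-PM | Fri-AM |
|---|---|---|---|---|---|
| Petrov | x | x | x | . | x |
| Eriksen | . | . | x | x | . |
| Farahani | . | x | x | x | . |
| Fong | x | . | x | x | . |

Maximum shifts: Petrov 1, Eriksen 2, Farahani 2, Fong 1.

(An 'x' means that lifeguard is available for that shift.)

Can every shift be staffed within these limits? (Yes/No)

Total capacity is 6 and 6 slots are needed, so capacity alone doesn't rule it out.
Shifts {Wed-AM, Fri-AM} need 3 worker-slots in total, but the lifeguards available for any of those shifts (Petrov and Fong) can supply at most 2 among them. So no valid schedule exists.

No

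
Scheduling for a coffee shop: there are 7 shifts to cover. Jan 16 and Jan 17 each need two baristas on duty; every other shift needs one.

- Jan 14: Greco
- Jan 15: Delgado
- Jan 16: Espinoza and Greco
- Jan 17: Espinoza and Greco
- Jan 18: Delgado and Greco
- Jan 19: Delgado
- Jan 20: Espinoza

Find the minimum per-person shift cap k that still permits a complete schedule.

With 3 baristas and 9 worker-slots to fill, someone must work at least ⌈9/3⌉ = 3 shifts, so k ≥ 3.
k = 3 works: Jan 14→Greco, Jan 15→Delgado, Jan 16→Espinoza+Greco, Jan 17→Espinoza+Greco, Jan 18→Delgado, Jan 19→Delgado, Jan 20→Espinoza.
Loads: Espinoza 3, Delgado 3, Greco 3 — all ≤ 3.

3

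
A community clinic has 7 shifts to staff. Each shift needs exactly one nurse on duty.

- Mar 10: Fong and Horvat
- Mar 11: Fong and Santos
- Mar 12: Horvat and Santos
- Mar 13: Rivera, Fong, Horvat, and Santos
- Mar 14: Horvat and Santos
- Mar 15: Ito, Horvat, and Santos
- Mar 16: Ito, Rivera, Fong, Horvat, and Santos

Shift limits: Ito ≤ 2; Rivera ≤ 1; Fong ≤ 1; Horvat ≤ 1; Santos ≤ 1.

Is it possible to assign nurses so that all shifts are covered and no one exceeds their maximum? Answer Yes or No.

Shifts {Mar 10, Mar 11, Mar 12, Mar 14} need 4 worker-slots in total, but the nurses available for any of those shifts (Fong, Horvat, and Santos) can supply at most 3 among them. So no valid schedule exists.

No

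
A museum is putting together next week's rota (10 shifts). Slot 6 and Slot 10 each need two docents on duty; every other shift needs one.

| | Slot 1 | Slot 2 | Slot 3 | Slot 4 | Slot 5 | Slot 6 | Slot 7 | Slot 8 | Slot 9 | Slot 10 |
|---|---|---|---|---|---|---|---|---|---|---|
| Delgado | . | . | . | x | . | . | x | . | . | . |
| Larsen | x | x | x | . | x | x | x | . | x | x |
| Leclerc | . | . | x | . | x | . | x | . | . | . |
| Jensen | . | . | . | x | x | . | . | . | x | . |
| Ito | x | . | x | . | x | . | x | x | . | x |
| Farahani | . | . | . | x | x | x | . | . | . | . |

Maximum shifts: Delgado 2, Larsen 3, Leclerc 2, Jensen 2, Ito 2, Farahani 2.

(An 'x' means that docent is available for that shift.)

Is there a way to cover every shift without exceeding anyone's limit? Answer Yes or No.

No

Total capacity is 13 and 12 slots are needed, so capacity alone doesn't rule it out.
Shifts {Slot 1, Slot 2, Slot 6, Slot 8, Slot 10} need 7 worker-slots in total, but the docents available for any of those shifts (Larsen, Ito, and Farahani) can supply at most 6 among them. So no valid schedule exists.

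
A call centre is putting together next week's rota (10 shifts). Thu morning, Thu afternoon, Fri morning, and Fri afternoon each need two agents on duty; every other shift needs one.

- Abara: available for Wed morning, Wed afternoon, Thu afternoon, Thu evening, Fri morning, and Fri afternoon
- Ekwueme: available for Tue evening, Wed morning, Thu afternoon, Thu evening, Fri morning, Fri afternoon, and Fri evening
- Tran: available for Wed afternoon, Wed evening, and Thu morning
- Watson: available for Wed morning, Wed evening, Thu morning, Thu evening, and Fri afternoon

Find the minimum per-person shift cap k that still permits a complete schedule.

With 4 agents and 14 worker-slots to fill, someone must work at least ⌈14/4⌉ = 4 shifts, so k ≥ 4.
k = 4 works: Tue evening→Ekwueme, Wed morning→Watson, Wed afternoon→Abara, Wed evening→Tran, Thu morning→Tran+Watson, Thu afternoon→Abara+Ekwueme, Thu evening→Watson, Fri morning→Abara+Ekwueme, Fri afternoon→Abara+Watson, Fri evening→Ekwueme.
Loads: Abara 4, Ekwueme 4, Tran 2, Watson 4 — all ≤ 4.

4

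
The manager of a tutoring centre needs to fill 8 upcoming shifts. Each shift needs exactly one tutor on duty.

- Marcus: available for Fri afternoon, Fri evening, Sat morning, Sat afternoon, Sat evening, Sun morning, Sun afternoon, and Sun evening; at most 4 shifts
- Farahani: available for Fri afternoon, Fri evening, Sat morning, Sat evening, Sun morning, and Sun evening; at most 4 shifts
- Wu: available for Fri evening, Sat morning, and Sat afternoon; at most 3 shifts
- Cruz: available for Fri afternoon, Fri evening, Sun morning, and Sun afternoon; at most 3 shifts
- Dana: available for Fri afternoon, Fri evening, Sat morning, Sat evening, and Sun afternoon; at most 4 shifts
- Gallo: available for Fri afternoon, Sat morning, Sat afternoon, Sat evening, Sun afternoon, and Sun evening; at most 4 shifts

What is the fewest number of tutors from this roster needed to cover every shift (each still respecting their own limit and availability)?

8 slots to fill and no one can take more than 4, so at least ⌈8/4⌉ = 2 tutors are needed.
Marcus and Farahani alone can cover everything: Fri afternoon→Marcus, Fri evening→Marcus, Sat morning→Farahani, Sat afternoon→Marcus, Sat evening→Farahani, Sun morning→Farahani, Sun afternoon→Marcus, Sun evening→Farahani.

2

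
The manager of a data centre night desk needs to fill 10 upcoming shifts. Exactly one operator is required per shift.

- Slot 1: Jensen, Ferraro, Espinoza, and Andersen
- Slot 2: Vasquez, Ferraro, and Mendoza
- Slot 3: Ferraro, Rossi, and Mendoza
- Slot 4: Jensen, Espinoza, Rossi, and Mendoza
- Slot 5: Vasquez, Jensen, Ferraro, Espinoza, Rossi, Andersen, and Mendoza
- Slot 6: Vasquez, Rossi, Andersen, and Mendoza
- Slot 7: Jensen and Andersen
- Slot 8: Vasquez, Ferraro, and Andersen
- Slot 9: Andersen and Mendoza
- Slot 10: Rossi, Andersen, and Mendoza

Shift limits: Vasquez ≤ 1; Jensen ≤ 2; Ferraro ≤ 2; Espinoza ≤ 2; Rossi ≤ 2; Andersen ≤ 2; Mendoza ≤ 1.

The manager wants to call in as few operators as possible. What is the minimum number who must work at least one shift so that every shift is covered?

10 slots to fill and no one can take more than 2, so at least ⌈10/2⌉ = 5 operators are needed.
Jensen, Ferraro, Espinoza, Rossi, and Andersen alone can cover everything: Slot 1→Espinoza, Slot 2→Ferraro, Slot 3→Ferraro, Slot 4→Jensen, Slot 5→Espinoza, Slot 6→Rossi, Slot 7→Jensen, Slot 8→Andersen, Slot 9→Andersen, Slot 10→Rossi.

5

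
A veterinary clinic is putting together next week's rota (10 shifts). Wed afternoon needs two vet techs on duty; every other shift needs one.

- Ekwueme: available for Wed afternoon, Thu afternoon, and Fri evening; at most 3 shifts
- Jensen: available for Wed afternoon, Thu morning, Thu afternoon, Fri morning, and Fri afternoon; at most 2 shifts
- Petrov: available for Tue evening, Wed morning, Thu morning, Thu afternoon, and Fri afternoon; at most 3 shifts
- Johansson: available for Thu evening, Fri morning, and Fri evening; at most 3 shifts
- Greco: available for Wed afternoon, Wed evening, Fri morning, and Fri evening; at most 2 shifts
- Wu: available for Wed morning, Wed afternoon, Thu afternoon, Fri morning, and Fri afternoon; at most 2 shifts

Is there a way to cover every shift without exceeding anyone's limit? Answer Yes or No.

Tue evening can only be covered by Petrov, so that assignment is forced.
Wed evening can only be covered by Greco, so that assignment is forced.
Thu evening can only be covered by Johansson, so that assignment is forced.
One valid schedule: Tue evening→Petrov, Wed morning→Petrov, Wed afternoon→Ekwueme+Greco, Wed evening→Greco, Thu morning→Jensen, Thu afternoon→Ekwueme, Thu evening→Johansson, Fri morning→Johansson, Fri afternoon→Jensen, Fri evening→Ekwueme.
Loads: Ekwueme 3/3, Jensen 2/2, Petrov 2/3, Johansson 2/3, Greco 2/2, Wu 0/2 — all within limits.

Yes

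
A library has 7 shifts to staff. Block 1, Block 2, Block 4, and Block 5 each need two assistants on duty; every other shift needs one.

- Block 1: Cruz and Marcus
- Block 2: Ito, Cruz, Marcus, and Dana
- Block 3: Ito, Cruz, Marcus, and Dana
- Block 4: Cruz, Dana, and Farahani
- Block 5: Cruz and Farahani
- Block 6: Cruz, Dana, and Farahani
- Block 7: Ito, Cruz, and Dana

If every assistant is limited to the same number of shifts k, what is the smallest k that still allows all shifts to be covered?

3

With 5 assistants and 11 worker-slots to fill, someone must work at least ⌈11/5⌉ = 3 shifts, so k ≥ 3.
k = 3 works: Block 1→Cruz+Marcus, Block 2→Ito+Marcus, Block 3→Ito, Block 4→Cruz+Dana, Block 5→Cruz+Farahani, Block 6→Dana, Block 7→Ito.
Loads: Ito 3, Cruz 3, Marcus 2, Dana 2, Farahani 1 — all ≤ 3.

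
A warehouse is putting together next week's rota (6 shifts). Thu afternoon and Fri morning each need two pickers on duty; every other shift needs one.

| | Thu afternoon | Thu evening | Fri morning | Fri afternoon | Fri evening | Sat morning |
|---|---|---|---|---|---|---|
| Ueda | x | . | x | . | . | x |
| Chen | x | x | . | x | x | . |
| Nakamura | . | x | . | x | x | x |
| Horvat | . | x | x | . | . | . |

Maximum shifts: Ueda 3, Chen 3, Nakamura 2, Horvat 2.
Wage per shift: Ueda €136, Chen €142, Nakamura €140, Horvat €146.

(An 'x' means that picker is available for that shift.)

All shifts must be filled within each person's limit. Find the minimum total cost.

Thu afternoon can only be covered by Ueda and Chen, so that assignment is forced.
Fri morning can only be covered by Ueda and Horvat, so that assignment is forced.
Picking the cheapest available picker for each shift independently would cost €1116, but that ignores the shift limits.
An optimal schedule: Thu afternoon→Ueda+Chen, Thu evening→Chen, Fri morning→Ueda+Horvat, Fri afternoon→Nakamura, Fri evening→Nakamura, Sat morning→Ueda.
Total: 136 + 142 + 142 + 136 + 146 + 140 + 140 + 136 = €1118.

€1118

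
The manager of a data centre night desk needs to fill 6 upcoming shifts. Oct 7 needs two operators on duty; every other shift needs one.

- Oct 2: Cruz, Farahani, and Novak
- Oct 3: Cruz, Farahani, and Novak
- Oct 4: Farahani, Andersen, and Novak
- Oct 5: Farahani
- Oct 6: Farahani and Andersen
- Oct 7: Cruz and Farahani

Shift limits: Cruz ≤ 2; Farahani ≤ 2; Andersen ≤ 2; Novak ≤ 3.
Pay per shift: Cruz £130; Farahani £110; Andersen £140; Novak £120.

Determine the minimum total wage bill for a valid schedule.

Oct 5 can only be covered by Farahani, so that assignment is forced.
Oct 7 can only be covered by Cruz and Farahani, so that assignment is forced.
Picking the cheapest available operator for each shift independently would cost £790, but that ignores the shift limits.
An optimal schedule: Oct 2→Novak, Oct 3→Novak, Oct 4→Novak, Oct 5→Farahani, Oct 6→Andersen, Oct 7→Farahani+Cruz.
Total: 120 + 120 + 120 + 110 + 140 + 110 + 130 = £850.

£850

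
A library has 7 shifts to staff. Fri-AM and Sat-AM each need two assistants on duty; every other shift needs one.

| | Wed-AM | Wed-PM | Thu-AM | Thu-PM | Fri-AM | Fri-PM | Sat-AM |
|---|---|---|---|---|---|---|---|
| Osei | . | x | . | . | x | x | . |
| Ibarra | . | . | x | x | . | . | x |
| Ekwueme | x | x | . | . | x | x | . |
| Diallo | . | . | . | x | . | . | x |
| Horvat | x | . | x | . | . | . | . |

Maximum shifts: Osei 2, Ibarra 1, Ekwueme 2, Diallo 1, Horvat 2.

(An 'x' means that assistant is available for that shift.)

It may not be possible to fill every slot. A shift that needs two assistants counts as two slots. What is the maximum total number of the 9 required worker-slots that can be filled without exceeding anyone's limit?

Total capacity across all assistants is 2+1+2+1+2 = 8, and 9 slots are needed, so at most 8 can be filled.
An assignment achieving 8: Wed-AM→Horvat, Wed-PM→Osei, Thu-AM→Horvat, Thu-PM→Ibarra, Fri-AM→Osei+Ekwueme, Fri-PM→Ekwueme, Sat-AM→Diallo.
Loads: Osei 2/2, Ibarra 1/1, Ekwueme 2/2, Diallo 1/1, Horvat 2/2.

8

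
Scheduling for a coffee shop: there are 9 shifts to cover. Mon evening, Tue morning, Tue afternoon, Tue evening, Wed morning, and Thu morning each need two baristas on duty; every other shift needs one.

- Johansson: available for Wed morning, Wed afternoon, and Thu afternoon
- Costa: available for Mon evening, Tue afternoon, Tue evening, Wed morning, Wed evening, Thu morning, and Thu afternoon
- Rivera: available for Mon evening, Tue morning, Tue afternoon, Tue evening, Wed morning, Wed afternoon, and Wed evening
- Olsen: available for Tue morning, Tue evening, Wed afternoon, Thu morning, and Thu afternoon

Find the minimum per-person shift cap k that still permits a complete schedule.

5

With 4 baristas and 15 worker-slots to fill, someone must work at least ⌈15/4⌉ = 4 shifts, so k ≥ 4.
k = 4 is infeasible (exhaustive check).
k = 5 works: Mon evening→Costa+Rivera, Tue morning→Rivera+Olsen, Tue afternoon→Costa+Rivera, Tue evening→Costa+Rivera, Wed morning→Johansson+Rivera, Wed afternoon→Johansson, Wed evening→Costa, Thu morning→Costa+Olsen, Thu afternoon→Johansson.
Loads: Johansson 3, Costa 5, Rivera 5, Olsen 2 — all ≤ 5.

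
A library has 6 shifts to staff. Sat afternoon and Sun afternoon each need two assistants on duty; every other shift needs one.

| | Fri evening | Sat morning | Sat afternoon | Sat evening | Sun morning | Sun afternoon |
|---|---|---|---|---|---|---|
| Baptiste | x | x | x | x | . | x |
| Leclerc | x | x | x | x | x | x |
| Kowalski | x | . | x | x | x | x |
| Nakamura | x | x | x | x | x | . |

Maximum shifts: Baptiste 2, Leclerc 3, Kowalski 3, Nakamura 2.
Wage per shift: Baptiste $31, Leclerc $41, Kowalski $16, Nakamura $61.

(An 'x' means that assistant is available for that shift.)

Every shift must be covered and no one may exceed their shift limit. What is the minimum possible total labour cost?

Picking the cheapest available assistant for each shift independently would cost $173, but that ignores the shift limits.
An optimal schedule: Fri evening→Leclerc, Sat morning→Baptiste, Sat afternoon→Kowalski+Leclerc, Sat evening→Leclerc, Sun morning→Kowalski, Sun afternoon→Kowalski+Baptiste.
Total: 41 + 31 + 16 + 41 + 41 + 16 + 16 + 31 = $233.

$233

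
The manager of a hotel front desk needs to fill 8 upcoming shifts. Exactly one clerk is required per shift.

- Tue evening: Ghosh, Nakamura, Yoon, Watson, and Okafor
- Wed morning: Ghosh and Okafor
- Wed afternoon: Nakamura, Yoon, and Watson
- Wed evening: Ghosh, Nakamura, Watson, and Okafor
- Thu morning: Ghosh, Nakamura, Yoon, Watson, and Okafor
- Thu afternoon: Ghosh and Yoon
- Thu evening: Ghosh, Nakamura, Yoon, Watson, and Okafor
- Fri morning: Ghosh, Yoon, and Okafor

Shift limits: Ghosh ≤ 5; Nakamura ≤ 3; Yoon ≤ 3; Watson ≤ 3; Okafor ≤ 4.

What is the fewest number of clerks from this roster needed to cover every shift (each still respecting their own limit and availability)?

2

8 slots to fill and no one can take more than 5, so at least ⌈8/5⌉ = 2 clerks are needed.
Ghosh and Nakamura alone can cover everything: Tue evening→Ghosh, Wed morning→Ghosh, Wed afternoon→Nakamura, Wed evening→Ghosh, Thu morning→Nakamura, Thu afternoon→Ghosh, Thu evening→Nakamura, Fri morning→Ghosh.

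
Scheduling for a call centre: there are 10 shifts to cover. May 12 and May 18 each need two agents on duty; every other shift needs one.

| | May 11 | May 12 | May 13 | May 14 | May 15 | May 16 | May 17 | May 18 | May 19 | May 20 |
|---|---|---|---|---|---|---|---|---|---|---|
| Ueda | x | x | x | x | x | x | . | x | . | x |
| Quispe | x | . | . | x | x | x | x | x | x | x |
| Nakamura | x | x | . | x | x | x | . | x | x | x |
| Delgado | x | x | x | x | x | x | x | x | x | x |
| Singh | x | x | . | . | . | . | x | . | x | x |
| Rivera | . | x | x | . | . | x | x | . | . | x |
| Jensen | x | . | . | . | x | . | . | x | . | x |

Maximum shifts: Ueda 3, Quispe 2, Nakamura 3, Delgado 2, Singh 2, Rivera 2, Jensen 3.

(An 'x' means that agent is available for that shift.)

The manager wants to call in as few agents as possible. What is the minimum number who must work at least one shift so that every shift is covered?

5

12 slots to fill and no one can take more than 3, so at least ⌈12/3⌉ = 4 agents are needed.
Any 4 agents together have capacity at most 3+3+3+2 = 11 < 12 slots, so 4 can never suffice.
Ueda, Quispe, Nakamura, Delgado, and Singh alone can cover everything: May 11→Nakamura, May 12→Delgado+Singh, May 13→Ueda, May 14→Ueda, May 15→Ueda, May 16→Quispe, May 17→Quispe, May 18→Nakamura+Delgado, May 19→Nakamura, May 20→Singh.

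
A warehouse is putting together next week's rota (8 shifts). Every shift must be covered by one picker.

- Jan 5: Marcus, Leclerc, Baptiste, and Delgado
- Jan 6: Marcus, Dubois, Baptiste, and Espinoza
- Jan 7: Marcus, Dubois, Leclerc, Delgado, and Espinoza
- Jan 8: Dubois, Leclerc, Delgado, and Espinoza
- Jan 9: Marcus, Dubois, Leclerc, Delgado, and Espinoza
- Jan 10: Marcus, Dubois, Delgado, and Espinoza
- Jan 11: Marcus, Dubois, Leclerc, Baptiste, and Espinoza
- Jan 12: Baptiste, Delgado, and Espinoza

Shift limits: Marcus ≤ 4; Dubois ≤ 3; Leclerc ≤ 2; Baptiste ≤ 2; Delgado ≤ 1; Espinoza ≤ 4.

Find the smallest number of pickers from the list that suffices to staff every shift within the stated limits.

8 slots to fill and no one can take more than 4, so at least ⌈8/4⌉ = 2 pickers are needed.
Marcus and Espinoza alone can cover everything: Jan 5→Marcus, Jan 6→Marcus, Jan 7→Marcus, Jan 8→Espinoza, Jan 9→Marcus, Jan 10→Espinoza, Jan 11→Espinoza, Jan 12→Espinoza.

2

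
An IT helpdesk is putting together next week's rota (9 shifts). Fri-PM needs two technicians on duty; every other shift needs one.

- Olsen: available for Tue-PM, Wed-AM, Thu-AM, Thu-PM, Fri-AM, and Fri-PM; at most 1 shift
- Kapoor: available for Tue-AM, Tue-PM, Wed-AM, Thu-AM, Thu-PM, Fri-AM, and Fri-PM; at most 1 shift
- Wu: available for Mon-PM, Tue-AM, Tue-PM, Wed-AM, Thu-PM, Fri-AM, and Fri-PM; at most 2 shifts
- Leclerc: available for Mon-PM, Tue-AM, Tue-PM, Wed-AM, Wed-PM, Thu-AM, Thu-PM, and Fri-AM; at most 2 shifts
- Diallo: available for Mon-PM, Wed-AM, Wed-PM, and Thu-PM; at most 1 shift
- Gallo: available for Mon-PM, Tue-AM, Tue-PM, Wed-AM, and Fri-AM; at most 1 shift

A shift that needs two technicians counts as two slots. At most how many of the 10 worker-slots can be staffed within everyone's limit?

8

Total capacity across all technicians is 1+1+2+2+1+1 = 8, and 10 slots are needed, so at most 8 can be filled.
An assignment achieving 8: Mon-PM→Wu, Tue-AM→Leclerc, Tue-PM→Gallo, Wed-PM→Leclerc, Thu-AM→Olsen, Thu-PM→Diallo, Fri-PM→Kapoor+Wu.
Loads: Olsen 1/1, Kapoor 1/1, Wu 2/2, Leclerc 2/2, Diallo 1/1, Gallo 1/1.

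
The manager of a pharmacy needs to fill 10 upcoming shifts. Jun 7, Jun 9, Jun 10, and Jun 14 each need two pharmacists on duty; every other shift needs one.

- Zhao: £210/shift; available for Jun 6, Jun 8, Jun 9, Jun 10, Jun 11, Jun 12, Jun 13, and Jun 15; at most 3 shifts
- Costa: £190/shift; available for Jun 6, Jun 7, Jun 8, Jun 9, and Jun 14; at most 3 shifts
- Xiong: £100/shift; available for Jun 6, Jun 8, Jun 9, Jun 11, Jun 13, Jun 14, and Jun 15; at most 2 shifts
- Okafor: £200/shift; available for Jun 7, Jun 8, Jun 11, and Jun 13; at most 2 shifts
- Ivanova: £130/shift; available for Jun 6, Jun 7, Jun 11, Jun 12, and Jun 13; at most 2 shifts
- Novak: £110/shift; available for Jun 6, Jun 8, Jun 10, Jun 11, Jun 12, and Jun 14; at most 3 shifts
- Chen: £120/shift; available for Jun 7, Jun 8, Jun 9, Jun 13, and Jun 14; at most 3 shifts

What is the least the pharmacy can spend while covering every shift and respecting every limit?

£1930

Jun 10 can only be covered by Zhao and Novak, so that assignment is forced.
Picking the cheapest available pharmacist for each shift independently would cost £1610, but that ignores the shift limits.
An optimal schedule: Jun 6→Xiong, Jun 7→Chen+Ivanova, Jun 8→Costa, Jun 9→Chen+Costa, Jun 10→Novak+Zhao, Jun 11→Novak, Jun 12→Novak, Jun 13→Ivanova, Jun 14→Chen+Costa, Jun 15→Xiong.
Total: 100 + 120 + 130 + 190 + 120 + 190 + 110 + 210 + 110 + 110 + 130 + 120 + 190 + 100 = £1930.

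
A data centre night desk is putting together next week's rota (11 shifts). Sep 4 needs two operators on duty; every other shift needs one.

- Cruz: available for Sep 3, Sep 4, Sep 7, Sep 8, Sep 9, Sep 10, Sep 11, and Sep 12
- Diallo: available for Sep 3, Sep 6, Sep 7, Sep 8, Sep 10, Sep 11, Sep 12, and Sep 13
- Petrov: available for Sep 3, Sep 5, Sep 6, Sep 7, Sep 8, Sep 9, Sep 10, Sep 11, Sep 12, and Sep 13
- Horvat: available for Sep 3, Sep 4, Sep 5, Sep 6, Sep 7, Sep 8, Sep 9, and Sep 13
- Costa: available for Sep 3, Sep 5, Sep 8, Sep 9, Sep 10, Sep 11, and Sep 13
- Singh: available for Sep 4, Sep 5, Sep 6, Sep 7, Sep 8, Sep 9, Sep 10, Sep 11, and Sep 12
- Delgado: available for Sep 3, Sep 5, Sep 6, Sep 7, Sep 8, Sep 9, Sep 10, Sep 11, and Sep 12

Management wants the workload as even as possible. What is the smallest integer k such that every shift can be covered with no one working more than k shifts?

2

With 7 operators and 12 worker-slots to fill, someone must work at least ⌈12/7⌉ = 2 shifts, so k ≥ 2.
k = 2 works: Sep 3→Petrov, Sep 4→Cruz+Horvat, Sep 5→Petrov, Sep 6→Diallo, Sep 7→Horvat, Sep 8→Singh, Sep 9→Costa, Sep 10→Costa, Sep 11→Singh, Sep 12→Cruz, Sep 13→Diallo.
Loads: Cruz 2, Diallo 2, Petrov 2, Horvat 2, Costa 2, Singh 2, Delgado 0 — all ≤ 2.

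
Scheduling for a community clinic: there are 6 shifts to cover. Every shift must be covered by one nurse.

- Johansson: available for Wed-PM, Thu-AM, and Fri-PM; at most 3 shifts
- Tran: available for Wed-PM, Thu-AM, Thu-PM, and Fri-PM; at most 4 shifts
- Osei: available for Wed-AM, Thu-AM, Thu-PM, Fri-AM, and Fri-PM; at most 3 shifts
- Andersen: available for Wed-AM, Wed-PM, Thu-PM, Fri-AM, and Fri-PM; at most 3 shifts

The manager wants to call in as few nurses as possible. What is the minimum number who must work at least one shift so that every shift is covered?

6 slots to fill and no one can take more than 4, so at least ⌈6/4⌉ = 2 nurses are needed.
Johansson and Osei alone can cover everything: Wed-AM→Osei, Wed-PM→Johansson, Thu-AM→Johansson, Thu-PM→Osei, Fri-AM→Osei, Fri-PM→Johansson.

2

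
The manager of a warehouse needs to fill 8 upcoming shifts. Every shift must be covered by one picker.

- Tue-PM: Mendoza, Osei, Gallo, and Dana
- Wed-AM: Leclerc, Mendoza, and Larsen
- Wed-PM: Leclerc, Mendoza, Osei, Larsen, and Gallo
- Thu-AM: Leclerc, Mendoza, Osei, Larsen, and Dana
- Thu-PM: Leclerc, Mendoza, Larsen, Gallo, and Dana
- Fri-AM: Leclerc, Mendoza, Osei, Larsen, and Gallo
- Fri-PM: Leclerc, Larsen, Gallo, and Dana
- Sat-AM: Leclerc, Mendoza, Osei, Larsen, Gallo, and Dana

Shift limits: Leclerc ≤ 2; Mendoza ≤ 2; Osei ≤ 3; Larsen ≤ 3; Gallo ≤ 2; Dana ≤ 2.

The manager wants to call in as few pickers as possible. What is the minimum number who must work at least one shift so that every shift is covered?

3

8 slots to fill and no one can take more than 3, so at least ⌈8/3⌉ = 3 pickers are needed.
Leclerc, Osei, and Larsen alone can cover everything: Tue-PM→Osei, Wed-AM→Leclerc, Wed-PM→Osei, Thu-AM→Osei, Thu-PM→Leclerc, Fri-AM→Larsen, Fri-PM→Larsen, Sat-AM→Larsen.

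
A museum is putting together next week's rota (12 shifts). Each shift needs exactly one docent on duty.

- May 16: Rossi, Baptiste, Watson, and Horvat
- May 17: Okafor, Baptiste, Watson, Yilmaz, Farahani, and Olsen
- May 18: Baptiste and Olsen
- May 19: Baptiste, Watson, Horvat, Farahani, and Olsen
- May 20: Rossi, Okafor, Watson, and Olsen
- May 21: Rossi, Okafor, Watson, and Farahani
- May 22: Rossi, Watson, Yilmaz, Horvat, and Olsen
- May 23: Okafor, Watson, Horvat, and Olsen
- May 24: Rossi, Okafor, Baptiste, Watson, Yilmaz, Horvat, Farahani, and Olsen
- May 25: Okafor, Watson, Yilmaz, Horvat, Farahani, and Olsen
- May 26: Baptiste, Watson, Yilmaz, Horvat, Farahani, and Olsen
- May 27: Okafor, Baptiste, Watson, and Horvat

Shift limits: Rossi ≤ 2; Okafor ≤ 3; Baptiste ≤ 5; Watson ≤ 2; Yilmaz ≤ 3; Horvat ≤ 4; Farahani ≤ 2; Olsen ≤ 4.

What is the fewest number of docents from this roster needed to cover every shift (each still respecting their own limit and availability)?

3

12 slots to fill and no one can take more than 5, so at least ⌈12/5⌉ = 3 docents are needed.
Okafor, Baptiste, and Horvat alone can cover everything: May 16→Baptiste, May 17→Okafor, May 18→Baptiste, May 19→Baptiste, May 20→Okafor, May 21→Okafor, May 22→Horvat, May 23→Horvat, May 24→Baptiste, May 25→Horvat, May 26→Baptiste, May 27→Horvat.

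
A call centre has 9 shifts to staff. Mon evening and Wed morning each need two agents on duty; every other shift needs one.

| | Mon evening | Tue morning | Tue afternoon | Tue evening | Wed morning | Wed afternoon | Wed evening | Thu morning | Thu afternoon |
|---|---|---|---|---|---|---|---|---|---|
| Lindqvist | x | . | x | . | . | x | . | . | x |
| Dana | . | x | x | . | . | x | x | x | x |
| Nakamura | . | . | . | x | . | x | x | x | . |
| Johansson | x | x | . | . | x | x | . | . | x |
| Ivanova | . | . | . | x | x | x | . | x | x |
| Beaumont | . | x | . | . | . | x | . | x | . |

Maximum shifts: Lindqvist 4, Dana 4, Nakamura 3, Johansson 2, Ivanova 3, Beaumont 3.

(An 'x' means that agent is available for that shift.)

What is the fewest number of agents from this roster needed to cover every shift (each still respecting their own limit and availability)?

11 slots to fill and no one can take more than 4, so at least ⌈11/4⌉ = 3 agents are needed.
Shifts {Mon evening, Tue morning, Wed morning} need 5 slots, but among the agents available for them (Lindqvist, Dana, Johansson, Ivanova, and Beaumont) any 3 together supply at most 4. So 3 agents are not enough.
Lindqvist, Dana, Johansson, and Ivanova alone can cover everything: Mon evening→Lindqvist+Johansson, Tue morning→Dana, Tue afternoon→Lindqvist, Tue evening→Ivanova, Wed morning→Johansson+Ivanova, Wed afternoon→Lindqvist, Wed evening→Dana, Thu morning→Dana, Thu afternoon→Lindqvist.

4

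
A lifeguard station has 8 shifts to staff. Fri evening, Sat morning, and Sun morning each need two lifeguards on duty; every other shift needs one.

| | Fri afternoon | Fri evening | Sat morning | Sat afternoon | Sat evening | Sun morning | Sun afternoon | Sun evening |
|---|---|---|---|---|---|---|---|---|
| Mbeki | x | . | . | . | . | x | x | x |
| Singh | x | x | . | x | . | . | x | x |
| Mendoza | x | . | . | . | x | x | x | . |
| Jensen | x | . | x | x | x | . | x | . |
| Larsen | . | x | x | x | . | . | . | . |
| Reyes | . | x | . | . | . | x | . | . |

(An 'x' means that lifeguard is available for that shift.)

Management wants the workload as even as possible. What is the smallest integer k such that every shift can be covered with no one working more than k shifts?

With 6 lifeguards and 11 worker-slots to fill, someone must work at least ⌈11/6⌉ = 2 shifts, so k ≥ 2.
k = 2 works: Fri afternoon→Mendoza, Fri evening→Singh+Larsen, Sat morning→Jensen+Larsen, Sat afternoon→Singh, Sat evening→Mendoza, Sun morning→Mbeki+Reyes, Sun afternoon→Jensen, Sun evening→Mbeki.
Loads: Mbeki 2, Singh 2, Mendoza 2, Jensen 2, Larsen 2, Reyes 1 — all ≤ 2.

2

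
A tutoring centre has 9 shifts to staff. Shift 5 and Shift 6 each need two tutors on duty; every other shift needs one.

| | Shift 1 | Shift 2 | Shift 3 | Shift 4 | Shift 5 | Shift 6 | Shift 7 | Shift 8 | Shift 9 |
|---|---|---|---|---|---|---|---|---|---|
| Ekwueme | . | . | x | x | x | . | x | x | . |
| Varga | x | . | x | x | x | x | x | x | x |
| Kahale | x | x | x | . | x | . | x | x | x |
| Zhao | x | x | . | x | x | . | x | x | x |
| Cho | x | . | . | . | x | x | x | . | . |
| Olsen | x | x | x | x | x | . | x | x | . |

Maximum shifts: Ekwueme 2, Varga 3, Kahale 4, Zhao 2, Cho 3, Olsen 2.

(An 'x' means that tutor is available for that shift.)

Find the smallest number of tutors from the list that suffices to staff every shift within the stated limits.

4

11 slots to fill and no one can take more than 4, so at least ⌈11/4⌉ = 3 tutors are needed.
Any 3 tutors together have capacity at most 4+3+3 = 10 < 11 slots, so 3 can never suffice.
Ekwueme, Varga, Kahale, and Cho alone can cover everything: Shift 1→Varga, Shift 2→Kahale, Shift 3→Ekwueme, Shift 4→Ekwueme, Shift 5→Kahale+Cho, Shift 6→Varga+Cho, Shift 7→Kahale, Shift 8→Kahale, Shift 9→Varga.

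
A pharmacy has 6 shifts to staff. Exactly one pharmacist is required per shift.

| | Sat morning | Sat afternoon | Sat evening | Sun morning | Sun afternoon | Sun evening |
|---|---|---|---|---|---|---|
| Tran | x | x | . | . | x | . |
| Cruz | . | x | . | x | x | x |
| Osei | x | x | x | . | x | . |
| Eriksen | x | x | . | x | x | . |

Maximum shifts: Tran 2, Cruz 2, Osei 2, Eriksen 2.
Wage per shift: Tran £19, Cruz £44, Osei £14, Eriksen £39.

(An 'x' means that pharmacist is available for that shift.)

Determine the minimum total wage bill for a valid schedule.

£149

Sat evening can only be covered by Osei, so that assignment is forced.
Sun evening can only be covered by Cruz, so that assignment is forced.
Picking the cheapest available pharmacist for each shift independently would cost £139, but that ignores the shift limits.
An optimal schedule: Sat morning→Osei, Sat afternoon→Tran, Sat evening→Osei, Sun morning→Eriksen, Sun afternoon→Tran, Sun evening→Cruz.
Total: 14 + 19 + 14 + 39 + 19 + 44 = £149.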